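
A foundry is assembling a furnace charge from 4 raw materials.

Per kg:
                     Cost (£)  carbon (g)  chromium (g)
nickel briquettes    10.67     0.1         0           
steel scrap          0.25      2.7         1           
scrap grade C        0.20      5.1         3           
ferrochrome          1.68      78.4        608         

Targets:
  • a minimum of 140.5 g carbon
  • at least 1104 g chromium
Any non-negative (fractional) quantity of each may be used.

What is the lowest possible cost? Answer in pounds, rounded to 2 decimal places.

Set it up as a linear program. Let x1 = kg of nickel briquettes, x2 = kg of steel scrap, x3 = kg of scrap grade C, x4 = kg of ferrochrome.
Minimise 10.67x1 + 0.25x2 + 0.2x3 + 1.68x4 subject to:
  0.1x1 + 2.7x2 + 5.1x3 + 78.4x4 ≥ 140.5   (carbon)
  1x2 + 3x3 + 608x4 ≥ 1104   (chromium)
  x1, x2, x3, x4 ≥ 0.
The minimum-cost mix takes nothing from nickel briquettes, steel scrap, scrap grade C — only ferrochrome. Binding constraint: chromium.
So ferrochrome = 1.816 kg.
Hence cost = 1.68·1.816 = £3.0509.

£3.05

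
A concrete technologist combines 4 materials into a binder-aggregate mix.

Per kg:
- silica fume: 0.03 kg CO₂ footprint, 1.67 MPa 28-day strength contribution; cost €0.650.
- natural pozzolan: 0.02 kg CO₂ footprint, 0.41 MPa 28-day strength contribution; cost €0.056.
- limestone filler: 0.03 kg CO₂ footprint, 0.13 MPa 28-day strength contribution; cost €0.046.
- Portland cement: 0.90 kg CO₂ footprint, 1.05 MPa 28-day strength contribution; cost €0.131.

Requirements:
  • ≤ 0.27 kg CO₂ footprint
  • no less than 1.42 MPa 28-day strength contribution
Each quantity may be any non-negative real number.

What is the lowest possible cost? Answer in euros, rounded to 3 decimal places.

Treat it as an LP. Let x1 = kg of silica fume, x2 = kg of natural pozzolan, x3 = kg of limestone filler, x4 = kg of Portland cement.
min 0.65x1 + 0.056x2 + 0.046x3 + 0.131x4 s.t.:
  0.03x1 + 0.02x2 + 0.03x3 + 0.9x4 ≤ 0.27   (CO₂ footprint)
  1.67x1 + 0.41x2 + 0.13x3 + 1.05x4 ≥ 1.42   (28-day strength contribution)
  x1, x2, x3, x4 ≥ 0.
At the optimum only natural pozzolan, Portland cement are positive (silica fume, limestone filler = 0). There the CO₂ footprint and 28-day strength contribution constraints are tight.
That vertex is x2 = 2.858, x4 = 0.2365.
Objective = 0.056·2.858 + 0.131·0.2365 = 0.19103.

€0.191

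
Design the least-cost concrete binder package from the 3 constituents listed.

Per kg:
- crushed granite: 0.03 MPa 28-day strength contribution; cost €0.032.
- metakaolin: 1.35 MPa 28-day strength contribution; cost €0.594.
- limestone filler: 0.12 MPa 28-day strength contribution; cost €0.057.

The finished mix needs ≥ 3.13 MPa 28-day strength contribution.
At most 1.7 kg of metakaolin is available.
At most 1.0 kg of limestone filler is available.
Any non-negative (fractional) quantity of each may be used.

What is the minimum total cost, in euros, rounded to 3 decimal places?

€1.829

Let x1 = kg of crushed granite, x2 = kg of metakaolin, x3 = kg of limestone filler.
Minimize 0.032x1 + 0.594x2 + 0.057x3 s.t.:
  0.03x1 + 1.35x2 + 0.12x3 ≥ 3.13   (28-day strength contribution)
  x2 ≤ 1.7
  x3 ≤ 1
  x1, x2, x3 ≥ 0.
All 3 inputs are positive at the optimum. The 28-day strength contribution, the metakaolin cap, the limestone filler cap requirements are met with equality.
Solving gives x1 = 23.83, x2 = 1.7, x3 = 1.
Total cost: 0.032·23.83 + 0.594·1.7 + 0.057·1 = 1.82936.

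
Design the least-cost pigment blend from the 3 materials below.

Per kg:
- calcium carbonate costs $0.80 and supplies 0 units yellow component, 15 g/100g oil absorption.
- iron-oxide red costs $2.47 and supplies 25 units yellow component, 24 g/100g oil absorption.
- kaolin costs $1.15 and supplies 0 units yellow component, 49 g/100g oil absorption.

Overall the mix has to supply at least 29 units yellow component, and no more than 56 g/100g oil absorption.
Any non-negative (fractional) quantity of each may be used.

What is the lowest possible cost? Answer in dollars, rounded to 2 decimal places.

$2.87

Set it up as a linear program. Let x1 = kg of calcium carbonate, x2 = kg of iron-oxide red, x3 = kg of kaolin.
Minimize 0.8x1 + 2.47x2 + 1.15x3 s.t.:
  25x2 ≥ 29   (yellow component)
  15x1 + 24x2 + 49x3 ≤ 56   (oil absorption)
  x1, x2, x3 ≥ 0.
The optimal basis is {iron-oxide red}; calcium carbonate, kaolin drop out. There the yellow component constraint is tight.
So iron-oxide red = 1.16 kg.
Objective = 2.47·1.16 = 2.8652.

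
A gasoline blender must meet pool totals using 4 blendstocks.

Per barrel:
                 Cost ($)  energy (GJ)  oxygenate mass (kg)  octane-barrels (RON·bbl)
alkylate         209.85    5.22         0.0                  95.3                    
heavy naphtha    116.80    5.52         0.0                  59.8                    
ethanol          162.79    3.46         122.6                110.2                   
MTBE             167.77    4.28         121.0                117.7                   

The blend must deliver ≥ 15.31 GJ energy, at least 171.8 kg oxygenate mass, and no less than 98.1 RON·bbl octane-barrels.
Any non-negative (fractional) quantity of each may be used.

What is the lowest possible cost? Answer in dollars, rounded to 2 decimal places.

Let x1 = barrels of alkylate, x2 = barrels of heavy naphtha, x3 = barrels of ethanol, x4 = barrels of MTBE.
Minimize 209.85x1 + 116.8x2 + 162.79x3 + 167.77x4 s.t.:
  5.22x1 + 5.52x2 + 3.46x3 + 4.28x4 ≥ 15.31   (energy)
  122.6x3 + 121x4 ≥ 171.8   (oxygenate mass)
  95.3x1 + 59.8x2 + 110.2x3 + 117.7x4 ≥ 98.1   (octane-barrels)
  x1, x2, x3, x4 ≥ 0.
The optimal basis is {heavy naphtha, MTBE}; alkylate, ethanol drop out. There the energy and oxygenate mass constraints are tight.
That vertex is x2 = 1.6727, x4 = 1.4198.
Hence cost = 116.8·1.6727 + 167.77·1.4198 = $433.5712.

$433.57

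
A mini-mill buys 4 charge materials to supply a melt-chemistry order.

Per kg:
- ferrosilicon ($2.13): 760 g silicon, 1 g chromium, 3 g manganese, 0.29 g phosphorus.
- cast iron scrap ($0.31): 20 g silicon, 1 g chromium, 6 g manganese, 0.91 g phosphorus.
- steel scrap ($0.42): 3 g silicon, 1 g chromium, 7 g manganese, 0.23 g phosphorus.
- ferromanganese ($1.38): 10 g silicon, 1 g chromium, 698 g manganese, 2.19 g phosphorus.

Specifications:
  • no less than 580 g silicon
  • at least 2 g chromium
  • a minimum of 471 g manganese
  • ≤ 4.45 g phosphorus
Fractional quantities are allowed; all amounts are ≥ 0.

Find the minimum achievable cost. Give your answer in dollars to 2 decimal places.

$2.68

Let x1 = kg of ferrosilicon, x2 = kg of cast iron scrap, x3 = kg of steel scrap, x4 = kg of ferromanganese.
min 2.13x1 + 0.31x2 + 0.42x3 + 1.38x4 with:
  760x1 + 20x2 + 3x3 + 10x4 ≥ 580   (silicon)
  1x1 + 1x2 + 1x3 + 1x4 ≥ 2   (chromium)
  3x1 + 6x2 + 7x3 + 698x4 ≥ 471   (manganese)
  0.29x1 + 0.91x2 + 0.23x3 + 2.19x4 ≤ 4.45   (phosphorus)
  x1, x2, x3, x4 ≥ 0.
The optimal basis is {ferrosilicon, cast iron scrap, ferromanganese}; steel scrap drops out. Binding constraints: silicon, chromium, manganese.
Solving gives x1 = 0.7387, x2 = 0.5948, x4 = 0.6665.
Hence cost = 2.13·0.7387 + 0.31·0.5948 + 1.38·0.6665 = $2.6776.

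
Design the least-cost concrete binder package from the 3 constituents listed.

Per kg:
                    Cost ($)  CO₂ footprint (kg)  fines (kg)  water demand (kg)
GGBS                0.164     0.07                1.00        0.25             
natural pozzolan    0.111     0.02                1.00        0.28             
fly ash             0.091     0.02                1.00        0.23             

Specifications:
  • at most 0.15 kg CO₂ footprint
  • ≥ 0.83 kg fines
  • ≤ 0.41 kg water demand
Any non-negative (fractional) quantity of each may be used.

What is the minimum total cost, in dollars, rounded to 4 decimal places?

Let x1 = kg of GGBS, x2 = kg of natural pozzolan, x3 = kg of fly ash.
min 0.164x1 + 0.111x2 + 0.091x3 s.t.:
  0.07x1 + 0.02x2 + 0.02x3 ≤ 0.15   (CO₂ footprint)
  1x1 + 1x2 + 1x3 ≥ 0.83   (fines)
  0.25x1 + 0.28x2 + 0.23x3 ≤ 0.41   (water demand)
  x1, x2, x3 ≥ 0.
At the optimum only fly ash is positive (GGBS, natural pozzolan = 0). Binding constraint: fines.
That vertex is x3 = 0.83.
Objective = 0.091·0.83 = 0.075530.

$0.0755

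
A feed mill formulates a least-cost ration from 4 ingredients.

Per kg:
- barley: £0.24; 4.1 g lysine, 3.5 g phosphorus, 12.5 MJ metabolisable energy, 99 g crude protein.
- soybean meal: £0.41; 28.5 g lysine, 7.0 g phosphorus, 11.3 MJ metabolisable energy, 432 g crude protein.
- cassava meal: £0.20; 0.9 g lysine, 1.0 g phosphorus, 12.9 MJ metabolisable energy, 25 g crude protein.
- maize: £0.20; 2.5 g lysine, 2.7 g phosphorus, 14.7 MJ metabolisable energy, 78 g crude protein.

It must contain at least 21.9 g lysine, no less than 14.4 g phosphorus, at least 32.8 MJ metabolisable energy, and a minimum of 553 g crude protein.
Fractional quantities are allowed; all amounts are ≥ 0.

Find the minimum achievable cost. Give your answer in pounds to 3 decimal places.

Set it up as a linear program. Let x1 = kg of barley, x2 = kg of soybean meal, x3 = kg of cassava meal, x4 = kg of maize.
Minimise 0.24x1 + 0.41x2 + 0.2x3 + 0.2x4 subject to:
  4.1x1 + 28.5x2 + 0.9x3 + 2.5x4 ≥ 21.9   (lysine)
  3.5x1 + 7x2 + 1x3 + 2.7x4 ≥ 14.4   (phosphorus)
  12.5x1 + 11.3x2 + 12.9x3 + 14.7x4 ≥ 32.8   (metabolisable energy)
  99x1 + 432x2 + 25x3 + 78x4 ≥ 553   (crude protein)
  x1, x2, x3, x4 ≥ 0.
The minimum-cost mix takes nothing from barley, cassava meal — only soybean meal, maize. The phosphorus and metabolisable energy requirements are met with equality.
So soybean meal = 1.701 kg, maize = 0.9239 kg.
Cost = 0.41·1.701 + 0.2·0.9239 = 0.88219.

£0.882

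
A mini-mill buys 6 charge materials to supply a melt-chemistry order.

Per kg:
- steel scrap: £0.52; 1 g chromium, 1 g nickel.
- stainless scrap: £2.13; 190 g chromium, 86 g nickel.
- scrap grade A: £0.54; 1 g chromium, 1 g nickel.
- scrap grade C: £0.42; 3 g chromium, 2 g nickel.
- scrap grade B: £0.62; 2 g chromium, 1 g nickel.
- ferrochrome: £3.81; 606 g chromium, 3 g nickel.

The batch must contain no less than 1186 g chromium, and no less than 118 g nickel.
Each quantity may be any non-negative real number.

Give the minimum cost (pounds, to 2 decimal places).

£8.69

Set it up as a linear program. Let x1 = kg of steel scrap, x2 = kg of stainless scrap, x3 = kg of scrap grade A, x4 = kg of scrap grade C, x5 = kg of scrap grade B, x6 = kg of ferrochrome.
Minimise 0.52x1 + 2.13x2 + 0.54x3 + 0.42x4 + 0.62x5 + 3.81x6 with:
  1x1 + 190x2 + 1x3 + 3x4 + 2x5 + 606x6 ≥ 1186   (chromium)
  1x1 + 86x2 + 1x3 + 2x4 + 1x5 + 3x6 ≥ 118   (nickel)
  x1, x2, x3, x4, x5, x6 ≥ 0.
At the optimum only stainless scrap, ferrochrome are positive (steel scrap, scrap grade A, scrap grade C, scrap grade B = 0). There the chromium and nickel constraints are tight.
So stainless scrap = 1.318 kg, ferrochrome = 1.544 kg.
Objective = 2.13·1.318 + 3.81·1.544 = 8.6900.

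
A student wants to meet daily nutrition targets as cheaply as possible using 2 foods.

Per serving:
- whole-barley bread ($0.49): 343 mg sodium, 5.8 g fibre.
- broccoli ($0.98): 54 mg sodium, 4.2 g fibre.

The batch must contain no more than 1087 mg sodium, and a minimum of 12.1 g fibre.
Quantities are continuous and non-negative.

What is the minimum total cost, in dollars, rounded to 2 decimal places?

Treat it as an LP. Let x1 = servings of whole-barley bread, x2 = servings of broccoli.
Minimize 0.49x1 + 0.98x2 s.t.:
  343x1 + 54x2 ≤ 1087   (sodium)
  5.8x1 + 4.2x2 ≥ 12.1   (fibre)
  x1, x2 ≥ 0.
The minimum-cost mix takes nothing from broccoli — only whole-barley bread. There the fibre constraint is tight.
That vertex is x1 = 2.086.
Objective = 0.49·2.086 = 1.0221.

$1.02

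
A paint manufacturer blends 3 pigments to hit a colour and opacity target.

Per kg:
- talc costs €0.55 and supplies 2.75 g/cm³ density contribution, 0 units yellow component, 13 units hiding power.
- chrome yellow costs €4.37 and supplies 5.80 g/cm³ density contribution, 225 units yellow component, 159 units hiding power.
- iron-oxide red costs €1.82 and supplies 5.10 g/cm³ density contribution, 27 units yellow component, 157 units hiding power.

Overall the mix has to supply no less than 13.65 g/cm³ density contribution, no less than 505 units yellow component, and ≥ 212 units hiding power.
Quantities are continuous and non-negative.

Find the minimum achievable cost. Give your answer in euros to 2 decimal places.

Let x1 = kg of talc, x2 = kg of chrome yellow, x3 = kg of iron-oxide red.
Minimise 0.55x1 + 4.37x2 + 1.82x3 s.t.:
  2.75x1 + 5.8x2 + 5.1x3 ≥ 13.65   (density contribution)
  225x2 + 27x3 ≥ 505   (yellow component)
  13x1 + 159x2 + 157x3 ≥ 212   (hiding power)
  x1, x2, x3 ≥ 0.
The optimal basis is {talc, chrome yellow}; iron-oxide red drops out. Binding constraints: density contribution and yellow component.
Solving gives x1 = 0.2299, x2 = 2.244.
Objective = 0.55·0.2299 + 4.37·2.244 = 9.9327.

€9.93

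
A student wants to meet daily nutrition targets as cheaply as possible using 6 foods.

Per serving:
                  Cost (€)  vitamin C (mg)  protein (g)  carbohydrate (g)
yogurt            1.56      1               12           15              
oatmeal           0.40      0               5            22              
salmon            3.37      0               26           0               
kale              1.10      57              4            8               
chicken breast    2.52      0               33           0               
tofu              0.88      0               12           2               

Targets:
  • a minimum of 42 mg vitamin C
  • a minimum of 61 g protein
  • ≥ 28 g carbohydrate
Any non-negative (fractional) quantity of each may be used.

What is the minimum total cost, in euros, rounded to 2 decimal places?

€5.09

Set it up as a linear program. Let x1 = servings of yogurt, x2 = servings of oatmeal, x3 = servings of salmon, x4 = servings of kale, x5 = servings of chicken breast, x6 = servings of tofu.
Minimise 1.56x1 + 0.4x2 + 3.37x3 + 1.1x4 + 2.52x5 + 0.88x6 with:
  1x1 + 57x4 ≥ 42   (vitamin C)
  12x1 + 5x2 + 26x3 + 4x4 + 33x5 + 12x6 ≥ 61   (protein)
  15x1 + 22x2 + 8x4 + 2x6 ≥ 28   (carbohydrate)
  x1, x2, x3, x4, x5, x6 ≥ 0.
The minimum-cost mix takes nothing from yogurt, salmon, chicken breast — only oatmeal, kale, tofu. There the vitamin C, protein, carbohydrate constraints are tight.
So oatmeal = 0.5872 servings, kale = 0.7368 servings, tofu = 4.593 servings.
Hence cost = 0.4·0.5872 + 1.1·0.7368 + 0.88·4.593 = €5.0872.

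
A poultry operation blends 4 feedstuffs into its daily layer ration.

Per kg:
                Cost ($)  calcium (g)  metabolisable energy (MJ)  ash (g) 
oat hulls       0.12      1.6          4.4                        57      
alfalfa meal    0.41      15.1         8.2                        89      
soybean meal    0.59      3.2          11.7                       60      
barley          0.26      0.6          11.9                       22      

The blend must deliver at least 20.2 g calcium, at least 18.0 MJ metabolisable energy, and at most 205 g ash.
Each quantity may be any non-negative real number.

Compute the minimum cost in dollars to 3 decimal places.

$0.697

Set it up as a linear program. Let x1 = kg of oat hulls, x2 = kg of alfalfa meal, x3 = kg of soybean meal, x4 = kg of barley.
Minimise 0.12x1 + 0.41x2 + 0.59x3 + 0.26x4 subject to:
  1.6x1 + 15.1x2 + 3.2x3 + 0.6x4 ≥ 20.2   (calcium)
  4.4x1 + 8.2x2 + 11.7x3 + 11.9x4 ≥ 18   (metabolisable energy)
  57x1 + 89x2 + 60x3 + 22x4 ≤ 205   (ash)
  x1, x2, x3, x4 ≥ 0.
The cheapest feasible vertex uses only alfalfa meal, barley; oat hulls, soybean meal are not used. There the calcium and metabolisable energy constraints are tight.
Solving gives x2 = 1.314, x4 = 0.6074.
Total cost: 0.41·1.314 + 0.26·0.6074 = 0.69666.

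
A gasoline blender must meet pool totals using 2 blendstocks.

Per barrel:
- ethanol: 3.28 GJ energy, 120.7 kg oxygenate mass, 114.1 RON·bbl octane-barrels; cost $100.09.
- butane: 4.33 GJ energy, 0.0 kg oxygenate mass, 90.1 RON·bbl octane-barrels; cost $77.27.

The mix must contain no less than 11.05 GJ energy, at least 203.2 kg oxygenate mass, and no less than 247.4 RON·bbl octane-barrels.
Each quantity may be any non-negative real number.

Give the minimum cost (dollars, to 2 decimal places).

Let x1 = barrels of ethanol, x2 = barrels of butane.
Minimize 100.09x1 + 77.27x2 with:
  3.28x1 + 4.33x2 ≥ 11.05   (energy)
  120.7x1 ≥ 203.2   (oxygenate mass)
  114.1x1 + 90.1x2 ≥ 247.4   (octane-barrels)
  x1, x2 ≥ 0.
Both inputs are positive at the optimum. There the energy and oxygenate mass constraints are tight.
Optimal quantities: ethanol = 1.6835 barrels, butane = 1.2767 barrels.
Cost = 100.09·1.6835 + 77.27·1.2767 = 267.1521.

$267.15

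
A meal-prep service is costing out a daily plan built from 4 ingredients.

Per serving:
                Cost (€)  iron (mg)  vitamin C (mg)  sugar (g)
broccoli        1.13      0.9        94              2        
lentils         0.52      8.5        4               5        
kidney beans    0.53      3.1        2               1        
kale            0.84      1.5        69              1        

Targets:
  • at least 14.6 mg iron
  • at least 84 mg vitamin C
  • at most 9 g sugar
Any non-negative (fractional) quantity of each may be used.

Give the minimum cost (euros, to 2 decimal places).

€1.74

Set it up as a linear program. Let x1 = servings of broccoli, x2 = servings of lentils, x3 = servings of kidney beans, x4 = servings of kale.
min 1.13x1 + 0.52x2 + 0.53x3 + 0.84x4 with:
  0.9x1 + 8.5x2 + 3.1x3 + 1.5x4 ≥ 14.6   (iron)
  94x1 + 4x2 + 2x3 + 69x4 ≥ 84   (vitamin C)
  2x1 + 5x2 + 1x3 + 1x4 ≤ 9   (sugar)
  x1, x2, x3, x4 ≥ 0.
The optimal basis is {lentils, kale}; broccoli, kidney beans drop out. The iron and vitamin C requirements are met with equality.
That vertex is x2 = 1.518, x4 = 1.129.
Objective = 0.52·1.518 + 0.84·1.129 = 1.7377.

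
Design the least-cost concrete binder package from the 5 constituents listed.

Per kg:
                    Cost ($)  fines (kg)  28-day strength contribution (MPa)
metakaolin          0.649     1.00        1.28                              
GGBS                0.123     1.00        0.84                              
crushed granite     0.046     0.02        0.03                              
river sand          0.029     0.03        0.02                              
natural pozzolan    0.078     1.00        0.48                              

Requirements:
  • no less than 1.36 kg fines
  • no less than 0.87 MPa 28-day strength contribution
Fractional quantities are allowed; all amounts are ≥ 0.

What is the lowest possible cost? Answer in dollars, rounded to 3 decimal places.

$0.133

Let x1 = kg of metakaolin, x2 = kg of GGBS, x3 = kg of crushed granite, x4 = kg of river sand, x5 = kg of natural pozzolan.
Minimise 0.649x1 + 0.123x2 + 0.046x3 + 0.029x4 + 0.078x5 with:
  1x1 + 1x2 + 0.02x3 + 0.03x4 + 1x5 ≥ 1.36   (fines)
  1.28x1 + 0.84x2 + 0.03x3 + 0.02x4 + 0.48x5 ≥ 0.87   (28-day strength contribution)
  x1, x2, x3, x4, x5 ≥ 0.
The minimum-cost mix takes nothing from metakaolin, crushed granite, river sand — only GGBS, natural pozzolan. Binding constraints: fines and 28-day strength contribution.
So GGBS = 0.6033 kg, natural pozzolan = 0.7567 kg.
Objective = 0.123·0.6033 + 0.078·0.7567 = 0.13323.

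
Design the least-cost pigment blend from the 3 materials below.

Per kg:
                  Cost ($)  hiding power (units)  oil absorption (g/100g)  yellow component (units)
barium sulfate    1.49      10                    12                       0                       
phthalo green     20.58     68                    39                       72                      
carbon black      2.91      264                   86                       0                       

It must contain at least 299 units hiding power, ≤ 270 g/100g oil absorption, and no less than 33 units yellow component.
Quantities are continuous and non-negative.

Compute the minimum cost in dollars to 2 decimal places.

Let x1 = kg of barium sulfate, x2 = kg of phthalo green, x3 = kg of carbon black.
min 1.49x1 + 20.58x2 + 2.91x3 subject to:
  10x1 + 68x2 + 264x3 ≥ 299   (hiding power)
  12x1 + 39x2 + 86x3 ≤ 270   (oil absorption)
  72x2 ≥ 33   (yellow component)
  x1, x2, x3 ≥ 0.
At the optimum only phthalo green, carbon black are positive (barium sulfate = 0). Binding constraints: hiding power and yellow component.
Solving gives x2 = 0.45833, x3 = 1.0145.
Total cost: 20.58·0.45833 + 2.91·1.0145 = 12.3846.

$12.38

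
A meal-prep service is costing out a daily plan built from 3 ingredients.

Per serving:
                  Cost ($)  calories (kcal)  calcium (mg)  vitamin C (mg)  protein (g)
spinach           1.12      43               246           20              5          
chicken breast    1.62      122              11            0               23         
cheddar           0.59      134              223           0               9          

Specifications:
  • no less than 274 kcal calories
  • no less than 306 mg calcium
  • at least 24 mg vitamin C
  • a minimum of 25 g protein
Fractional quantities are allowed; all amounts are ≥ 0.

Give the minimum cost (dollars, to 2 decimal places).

Let x1 = servings of spinach, x2 = servings of chicken breast, x3 = servings of cheddar.
Minimize 1.12x1 + 1.62x2 + 0.59x3 with:
  43x1 + 122x2 + 134x3 ≥ 274   (calories)
  246x1 + 11x2 + 223x3 ≥ 306   (calcium)
  20x1 ≥ 24   (vitamin C)
  5x1 + 23x2 + 9x3 ≥ 25   (protein)
  x1, x2, x3 ≥ 0.
The optimal basis is {spinach, cheddar}; chicken breast drops out. There the vitamin C and protein constraints are tight.
Solving gives x1 = 1.2, x3 = 2.111.
Cost = 1.12·1.2 + 0.59·2.111 = 2.5895.

$2.59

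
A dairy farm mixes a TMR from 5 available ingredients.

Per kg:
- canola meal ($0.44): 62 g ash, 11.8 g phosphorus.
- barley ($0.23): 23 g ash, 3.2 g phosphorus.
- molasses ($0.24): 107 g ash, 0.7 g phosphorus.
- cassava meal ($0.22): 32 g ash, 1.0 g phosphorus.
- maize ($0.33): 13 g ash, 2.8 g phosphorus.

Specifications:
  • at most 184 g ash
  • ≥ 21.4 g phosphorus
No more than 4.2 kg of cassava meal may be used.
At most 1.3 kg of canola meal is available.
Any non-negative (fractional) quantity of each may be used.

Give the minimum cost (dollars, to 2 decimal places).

$1.01

Let x1 = kg of canola meal, x2 = kg of barley, x3 = kg of molasses, x4 = kg of cassava meal, x5 = kg of maize.
min 0.44x1 + 0.23x2 + 0.24x3 + 0.22x4 + 0.33x5 with:
  62x1 + 23x2 + 107x3 + 32x4 + 13x5 ≤ 184   (ash)
  11.8x1 + 3.2x2 + 0.7x3 + 1x4 + 2.8x5 ≥ 21.4   (phosphorus)
  x4 ≤ 4.2
  x1 ≤ 1.3
  x1, x2, x3, x4, x5 ≥ 0.
At the optimum only canola meal, barley are positive (molasses, cassava meal, maize = 0). Binding constraints: phosphorus and the canola meal cap.
Solving gives x1 = 1.3, x2 = 1.894.
Total cost: 0.44·1.3 + 0.23·1.894 = 1.0076.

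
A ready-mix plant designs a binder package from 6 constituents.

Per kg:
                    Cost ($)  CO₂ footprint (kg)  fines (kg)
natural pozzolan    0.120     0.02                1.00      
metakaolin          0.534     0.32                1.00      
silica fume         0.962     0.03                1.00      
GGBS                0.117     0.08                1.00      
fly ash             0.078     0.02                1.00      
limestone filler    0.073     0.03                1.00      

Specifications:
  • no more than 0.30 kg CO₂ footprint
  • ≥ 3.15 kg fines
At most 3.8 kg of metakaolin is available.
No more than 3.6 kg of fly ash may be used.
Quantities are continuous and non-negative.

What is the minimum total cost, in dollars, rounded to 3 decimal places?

$0.230

Treat it as an LP. Let x1 = kg of natural pozzolan, x2 = kg of metakaolin, x3 = kg of silica fume, x4 = kg of GGBS, x5 = kg of fly ash, x6 = kg of limestone filler.
min 0.12x1 + 0.534x2 + 0.962x3 + 0.117x4 + 0.078x5 + 0.073x6 subject to:
  0.02x1 + 0.32x2 + 0.03x3 + 0.08x4 + 0.02x5 + 0.03x6 ≤ 0.3   (CO₂ footprint)
  1x1 + 1x2 + 1x3 + 1x4 + 1x5 + 1x6 ≥ 3.15   (fines)
  x2 ≤ 3.8
  x5 ≤ 3.6
  x1, x2, x3, x4, x5, x6 ≥ 0.
The optimal basis is {limestone filler}; natural pozzolan, metakaolin, silica fume, GGBS, fly ash drop out. Binding constraint: fines.
Optimal quantities: limestone filler = 3.15 kg.
Cost = 0.073·3.15 = 0.22995.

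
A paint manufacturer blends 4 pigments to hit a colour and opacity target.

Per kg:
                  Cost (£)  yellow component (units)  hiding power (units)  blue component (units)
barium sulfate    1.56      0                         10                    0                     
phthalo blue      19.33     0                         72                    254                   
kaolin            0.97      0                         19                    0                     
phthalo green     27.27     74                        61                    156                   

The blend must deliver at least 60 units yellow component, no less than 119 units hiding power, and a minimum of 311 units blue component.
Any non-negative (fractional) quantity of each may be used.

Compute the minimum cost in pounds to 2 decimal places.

Let x1 = kg of barium sulfate, x2 = kg of phthalo blue, x3 = kg of kaolin, x4 = kg of phthalo green.
min 1.56x1 + 19.33x2 + 0.97x3 + 27.27x4 s.t.:
  74x4 ≥ 60   (yellow component)
  10x1 + 72x2 + 19x3 + 61x4 ≥ 119   (hiding power)
  254x2 + 156x4 ≥ 311   (blue component)
  x1, x2, x3, x4 ≥ 0.
At the optimum only phthalo blue, kaolin, phthalo green are positive (barium sulfate = 0). There the yellow component, hiding power, blue component constraints are tight.
Optimal quantities: phthalo blue = 0.7264 kg, kaolin = 0.9072 kg, phthalo green = 0.8108 kg.
Total cost: 19.33·0.7264 + 0.97·0.9072 + 27.27·0.8108 = 37.0318.

£37.03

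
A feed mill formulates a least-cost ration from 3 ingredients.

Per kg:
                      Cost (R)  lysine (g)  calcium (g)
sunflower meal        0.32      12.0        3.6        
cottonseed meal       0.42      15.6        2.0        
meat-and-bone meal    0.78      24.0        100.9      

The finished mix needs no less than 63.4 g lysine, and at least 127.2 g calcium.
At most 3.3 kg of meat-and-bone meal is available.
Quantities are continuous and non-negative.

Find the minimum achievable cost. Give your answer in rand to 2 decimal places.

Set it up as a linear program. Let x1 = kg of sunflower meal, x2 = kg of cottonseed meal, x3 = kg of meat-and-bone meal.
Minimize 0.32x1 + 0.42x2 + 0.78x3 with:
  12x1 + 15.6x2 + 24x3 ≥ 63.4   (lysine)
  3.6x1 + 2x2 + 100.9x3 ≥ 127.2   (calcium)
  x3 ≤ 3.3
  x1, x2, x3 ≥ 0.
The minimum-cost mix takes nothing from cottonseed meal — only sunflower meal, meat-and-bone meal. The lysine and calcium requirements are met with equality.
Optimal quantities: sunflower meal = 2.974 kg, meat-and-bone meal = 1.155 kg.
Objective = 0.32·2.974 + 0.78·1.155 = 1.8526.

R1.85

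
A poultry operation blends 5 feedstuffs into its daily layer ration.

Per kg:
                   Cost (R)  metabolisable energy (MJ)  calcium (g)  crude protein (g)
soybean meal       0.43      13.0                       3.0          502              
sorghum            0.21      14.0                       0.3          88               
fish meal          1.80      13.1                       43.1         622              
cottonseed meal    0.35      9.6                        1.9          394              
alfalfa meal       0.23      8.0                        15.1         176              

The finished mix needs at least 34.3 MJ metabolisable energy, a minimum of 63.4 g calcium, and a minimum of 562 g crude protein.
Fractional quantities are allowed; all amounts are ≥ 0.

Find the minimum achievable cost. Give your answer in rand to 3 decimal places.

This is a linear program. Let x1 = kg of soybean meal, x2 = kg of sorghum, x3 = kg of fish meal, x4 = kg of cottonseed meal, x5 = kg of alfalfa meal.
Minimise 0.43x1 + 0.21x2 + 1.8x3 + 0.35x4 + 0.23x5 with:
  13x1 + 14x2 + 13.1x3 + 9.6x4 + 8x5 ≥ 34.3   (metabolisable energy)
  3x1 + 0.3x2 + 43.1x3 + 1.9x4 + 15.1x5 ≥ 63.4   (calcium)
  502x1 + 88x2 + 622x3 + 394x4 + 176x5 ≥ 562   (crude protein)
  x1, x2, x3, x4, x5 ≥ 0.
The cheapest feasible vertex uses only sorghum, alfalfa meal; soybean meal, fish meal, cottonseed meal are not used. There the metabolisable energy and calcium constraints are tight.
That vertex is x2 = 0.05134, x5 = 4.198.
Objective = 0.21·0.05134 + 0.23·4.198 = 0.97632.

R0.976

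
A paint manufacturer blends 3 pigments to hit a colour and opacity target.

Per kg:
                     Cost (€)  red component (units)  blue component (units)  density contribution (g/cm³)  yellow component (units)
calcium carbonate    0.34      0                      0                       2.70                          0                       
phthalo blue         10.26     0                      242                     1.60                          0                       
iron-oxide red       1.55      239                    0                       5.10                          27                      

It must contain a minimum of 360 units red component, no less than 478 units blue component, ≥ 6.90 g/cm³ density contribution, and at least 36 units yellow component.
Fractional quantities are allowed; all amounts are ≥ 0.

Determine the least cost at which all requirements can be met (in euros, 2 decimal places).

€22.60

Set it up as a linear program. Let x1 = kg of calcium carbonate, x2 = kg of phthalo blue, x3 = kg of iron-oxide red.
min 0.34x1 + 10.26x2 + 1.55x3 subject to:
  239x3 ≥ 360   (red component)
  242x2 ≥ 478   (blue component)
  2.7x1 + 1.6x2 + 5.1x3 ≥ 6.9   (density contribution)
  27x3 ≥ 36   (yellow component)
  x1, x2, x3 ≥ 0.
The cheapest feasible vertex uses only phthalo blue, iron-oxide red; calcium carbonate is not used. There the red component and blue component constraints are tight.
That vertex is x2 = 1.975, x3 = 1.506.
Hence cost = 10.26·1.975 + 1.55·1.506 = €22.5978.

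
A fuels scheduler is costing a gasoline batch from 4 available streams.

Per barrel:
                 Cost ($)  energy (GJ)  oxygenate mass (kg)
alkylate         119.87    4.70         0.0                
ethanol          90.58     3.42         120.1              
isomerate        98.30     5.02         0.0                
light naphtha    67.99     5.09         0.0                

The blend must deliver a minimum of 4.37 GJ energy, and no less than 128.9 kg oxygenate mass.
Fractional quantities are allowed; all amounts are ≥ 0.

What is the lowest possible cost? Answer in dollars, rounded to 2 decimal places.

Treat it as an LP. Let x1 = barrels of alkylate, x2 = barrels of ethanol, x3 = barrels of isomerate, x4 = barrels of light naphtha.
Minimise 119.87x1 + 90.58x2 + 98.3x3 + 67.99x4 with:
  4.7x1 + 3.42x2 + 5.02x3 + 5.09x4 ≥ 4.37   (energy)
  120.1x2 ≥ 128.9   (oxygenate mass)
  x1, x2, x3, x4 ≥ 0.
The minimum-cost mix takes nothing from alkylate, isomerate — only ethanol, light naphtha. The energy and oxygenate mass requirements are met with equality.
That vertex is x2 = 1.0733, x4 = 0.13741.
Total cost: 90.58·1.0733 + 67.99·0.13741 = 106.5620.

$106.56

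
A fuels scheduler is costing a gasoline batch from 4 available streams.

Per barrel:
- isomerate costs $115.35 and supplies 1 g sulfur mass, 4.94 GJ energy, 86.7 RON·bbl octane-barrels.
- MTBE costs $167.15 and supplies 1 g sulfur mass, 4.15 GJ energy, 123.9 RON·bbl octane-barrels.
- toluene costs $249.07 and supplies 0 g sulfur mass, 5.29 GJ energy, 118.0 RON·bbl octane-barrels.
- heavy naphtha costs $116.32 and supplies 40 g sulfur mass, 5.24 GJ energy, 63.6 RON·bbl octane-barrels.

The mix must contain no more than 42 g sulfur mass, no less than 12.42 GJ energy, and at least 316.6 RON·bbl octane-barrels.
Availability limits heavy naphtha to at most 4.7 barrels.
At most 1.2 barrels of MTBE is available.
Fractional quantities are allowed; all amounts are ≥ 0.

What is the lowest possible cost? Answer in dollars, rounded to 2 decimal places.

$421.22

Let x1 = barrels of isomerate, x2 = barrels of MTBE, x3 = barrels of toluene, x4 = barrels of heavy naphtha.
Minimise 115.35x1 + 167.15x2 + 249.07x3 + 116.32x4 with:
  1x1 + 1x2 + 40x4 ≤ 42   (sulfur mass)
  4.94x1 + 4.15x2 + 5.29x3 + 5.24x4 ≥ 12.42   (energy)
  86.7x1 + 123.9x2 + 118x3 + 63.6x4 ≥ 316.6   (octane-barrels)
  x4 ≤ 4.7
  x2 ≤ 1.2
  x1, x2, x3, x4 ≥ 0.
At the optimum only isomerate is positive (MTBE, toluene, heavy naphtha = 0). Binding constraint: octane-barrels.
So isomerate = 3.6517 barrels.
Objective = 115.35·3.6517 = 421.2236.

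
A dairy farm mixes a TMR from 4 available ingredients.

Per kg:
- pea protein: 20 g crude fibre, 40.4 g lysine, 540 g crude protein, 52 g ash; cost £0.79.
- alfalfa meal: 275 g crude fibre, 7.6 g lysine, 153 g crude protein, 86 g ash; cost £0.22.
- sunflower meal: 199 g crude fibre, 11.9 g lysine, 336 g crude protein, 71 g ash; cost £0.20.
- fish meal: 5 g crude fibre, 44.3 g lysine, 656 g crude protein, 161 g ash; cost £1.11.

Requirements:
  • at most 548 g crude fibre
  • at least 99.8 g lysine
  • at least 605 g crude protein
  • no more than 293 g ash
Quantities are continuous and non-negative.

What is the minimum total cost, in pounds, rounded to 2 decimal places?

Set it up as a linear program. Let x1 = kg of pea protein, x2 = kg of alfalfa meal, x3 = kg of sunflower meal, x4 = kg of fish meal.
Minimise 0.79x1 + 0.22x2 + 0.2x3 + 1.11x4 subject to:
  20x1 + 275x2 + 199x3 + 5x4 ≤ 548   (crude fibre)
  40.4x1 + 7.6x2 + 11.9x3 + 44.3x4 ≥ 99.8   (lysine)
  540x1 + 153x2 + 336x3 + 656x4 ≥ 605   (crude protein)
  52x1 + 86x2 + 71x3 + 161x4 ≤ 293   (ash)
  x1, x2, x3, x4 ≥ 0.
At the optimum only pea protein, sunflower meal are positive (alfalfa meal, fish meal = 0). The crude fibre and lysine requirements are met with equality.
Solving gives x1 = 1.71, x3 = 2.582.
Hence cost = 0.79·1.71 + 0.2·2.582 = £1.8673.

£1.87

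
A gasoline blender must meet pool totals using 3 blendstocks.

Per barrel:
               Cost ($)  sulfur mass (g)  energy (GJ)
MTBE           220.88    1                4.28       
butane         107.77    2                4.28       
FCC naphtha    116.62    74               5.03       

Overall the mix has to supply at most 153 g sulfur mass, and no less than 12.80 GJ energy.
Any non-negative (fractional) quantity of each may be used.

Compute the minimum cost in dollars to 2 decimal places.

This is a linear program. Let x1 = barrels of MTBE, x2 = barrels of butane, x3 = barrels of FCC naphtha.
min 220.88x1 + 107.77x2 + 116.62x3 subject to:
  1x1 + 2x2 + 74x3 ≤ 153   (sulfur mass)
  4.28x1 + 4.28x2 + 5.03x3 ≥ 12.8   (energy)
  x1, x2, x3 ≥ 0.
At the optimum only butane, FCC naphtha are positive (MTBE = 0). There the sulfur mass and energy constraints are tight.
That vertex is x2 = 0.57918, x3 = 2.0519.
Objective = 107.77·0.57918 + 116.62·2.0519 = 301.7108.

$301.71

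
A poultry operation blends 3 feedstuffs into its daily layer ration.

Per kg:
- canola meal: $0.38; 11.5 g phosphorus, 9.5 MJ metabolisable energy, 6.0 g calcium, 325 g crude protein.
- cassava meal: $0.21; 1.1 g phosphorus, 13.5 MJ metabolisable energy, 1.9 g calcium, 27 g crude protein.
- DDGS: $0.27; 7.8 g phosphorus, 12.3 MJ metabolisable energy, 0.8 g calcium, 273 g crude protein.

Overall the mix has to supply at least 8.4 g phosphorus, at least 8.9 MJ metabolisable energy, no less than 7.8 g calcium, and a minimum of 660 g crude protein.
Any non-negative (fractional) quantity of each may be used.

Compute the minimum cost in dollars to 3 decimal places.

$0.721

Let x1 = kg of canola meal, x2 = kg of cassava meal, x3 = kg of DDGS.
Minimise 0.38x1 + 0.21x2 + 0.27x3 s.t.:
  11.5x1 + 1.1x2 + 7.8x3 ≥ 8.4   (phosphorus)
  9.5x1 + 13.5x2 + 12.3x3 ≥ 8.9   (metabolisable energy)
  6x1 + 1.9x2 + 0.8x3 ≥ 7.8   (calcium)
  325x1 + 27x2 + 273x3 ≥ 660   (crude protein)
  x1, x2, x3 ≥ 0.
The minimum-cost mix takes nothing from cassava meal — only canola meal, DDGS. Binding constraints: calcium and crude protein.
Optimal quantities: canola meal = 1.162 kg, DDGS = 1.034 kg.
Total cost: 0.38·1.162 + 0.27·1.034 = 0.72074.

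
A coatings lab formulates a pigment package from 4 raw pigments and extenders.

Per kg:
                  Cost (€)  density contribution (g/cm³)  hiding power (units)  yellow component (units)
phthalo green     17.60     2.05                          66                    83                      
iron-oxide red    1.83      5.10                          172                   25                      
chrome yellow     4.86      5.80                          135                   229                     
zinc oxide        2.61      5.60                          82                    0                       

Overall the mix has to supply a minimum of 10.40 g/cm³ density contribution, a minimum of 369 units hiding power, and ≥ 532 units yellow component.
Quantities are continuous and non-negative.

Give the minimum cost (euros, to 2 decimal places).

Let x1 = kg of phthalo green, x2 = kg of iron-oxide red, x3 = kg of chrome yellow, x4 = kg of zinc oxide.
min 17.6x1 + 1.83x2 + 4.86x3 + 2.61x4 s.t.:
  2.05x1 + 5.1x2 + 5.8x3 + 5.6x4 ≥ 10.4   (density contribution)
  66x1 + 172x2 + 135x3 + 82x4 ≥ 369   (hiding power)
  83x1 + 25x2 + 229x3 ≥ 532   (yellow component)
  x1, x2, x3, x4 ≥ 0.
The cheapest feasible vertex uses only iron-oxide red, chrome yellow; phthalo green, zinc oxide are not used. There the hiding power and yellow component constraints are tight.
Solving gives x2 = 0.3521, x3 = 2.285.
Objective = 1.83·0.3521 + 4.86·2.285 = 11.7494.

€11.75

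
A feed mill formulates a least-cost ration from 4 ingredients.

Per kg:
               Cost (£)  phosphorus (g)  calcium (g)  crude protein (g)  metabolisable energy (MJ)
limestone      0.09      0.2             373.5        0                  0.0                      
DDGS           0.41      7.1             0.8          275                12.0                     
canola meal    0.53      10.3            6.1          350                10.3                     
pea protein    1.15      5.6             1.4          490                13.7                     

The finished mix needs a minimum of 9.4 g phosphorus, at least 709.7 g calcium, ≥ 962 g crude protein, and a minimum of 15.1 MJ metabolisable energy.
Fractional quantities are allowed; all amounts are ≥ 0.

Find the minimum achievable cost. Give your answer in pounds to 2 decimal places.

£1.60

Treat it as an LP. Let x1 = kg of limestone, x2 = kg of DDGS, x3 = kg of canola meal, x4 = kg of pea protein.
Minimize 0.09x1 + 0.41x2 + 0.53x3 + 1.15x4 with:
  0.2x1 + 7.1x2 + 10.3x3 + 5.6x4 ≥ 9.4   (phosphorus)
  373.5x1 + 0.8x2 + 6.1x3 + 1.4x4 ≥ 709.7   (calcium)
  275x2 + 350x3 + 490x4 ≥ 962   (crude protein)
  12x2 + 10.3x3 + 13.7x4 ≥ 15.1   (metabolisable energy)
  x1, x2, x3, x4 ≥ 0.
The optimal basis is {limestone, DDGS}; canola meal, pea protein drop out. Binding constraints: calcium and crude protein.
That vertex is x1 = 1.893, x2 = 3.498.
Objective = 0.09·1.893 + 0.41·3.498 = 1.6046.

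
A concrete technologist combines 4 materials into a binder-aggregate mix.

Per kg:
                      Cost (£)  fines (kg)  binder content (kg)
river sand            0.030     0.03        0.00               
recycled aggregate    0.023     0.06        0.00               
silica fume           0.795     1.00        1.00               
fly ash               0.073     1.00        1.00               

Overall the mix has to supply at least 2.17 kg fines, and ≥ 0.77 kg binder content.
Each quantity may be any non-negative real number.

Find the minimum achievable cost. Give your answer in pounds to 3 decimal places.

£0.158

Let x1 = kg of river sand, x2 = kg of recycled aggregate, x3 = kg of silica fume, x4 = kg of fly ash.
min 0.03x1 + 0.023x2 + 0.795x3 + 0.073x4 s.t.:
  0.03x1 + 0.06x2 + 1x3 + 1x4 ≥ 2.17   (fines)
  1x3 + 1x4 ≥ 0.77   (binder content)
  x1, x2, x3, x4 ≥ 0.
The minimum-cost mix takes nothing from river sand, recycled aggregate, silica fume — only fly ash. There the fines constraint is tight.
Solving gives x4 = 2.17.
Objective = 0.073·2.17 = 0.15841.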